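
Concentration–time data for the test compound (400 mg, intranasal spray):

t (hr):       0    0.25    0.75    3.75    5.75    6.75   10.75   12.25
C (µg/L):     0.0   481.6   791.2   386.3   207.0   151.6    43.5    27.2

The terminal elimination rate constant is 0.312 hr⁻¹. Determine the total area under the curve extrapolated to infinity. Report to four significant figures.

Trapezoidal AUC_0→12.25:
  [0→0.25]: (0.0+481.6)/2 × 0.25 = 60.2
  [0.25→0.75]: (481.6+791.2)/2 × 0.5 = 318.2
  [0.75→3.75]: (791.2+386.3)/2 × 3 = 1766.25
  [3.75→5.75]: (386.3+207.0)/2 × 2 = 593.3
  [5.75→6.75]: (207.0+151.6)/2 × 1 = 179.3
  [6.75→10.75]: (151.6+43.5)/2 × 4 = 390.2
  [10.75→12.25]: (43.5+27.2)/2 × 1.5 = 53.025
  Sum = 3360.475 µg/L·hr
Extrapolated tail: C_last / k_e = 27.2 / 0.312 = 87.179
AUC_0→∞ = 3360.475 + 87.179 = 3447.654 µg/L·hr

AUC = 3448 µg/L·hr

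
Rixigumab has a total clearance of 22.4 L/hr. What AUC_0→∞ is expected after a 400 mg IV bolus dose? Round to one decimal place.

AUC = 17.9 mg/L·hr

AUC_0→∞ = Dose_iv / CL
        = 400 / 22.4 = 17.8571 mg/L·hr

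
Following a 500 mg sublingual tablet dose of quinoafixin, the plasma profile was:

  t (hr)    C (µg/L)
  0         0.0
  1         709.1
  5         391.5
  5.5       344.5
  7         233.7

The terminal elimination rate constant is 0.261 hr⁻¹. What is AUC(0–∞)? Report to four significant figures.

Trapezoidal AUC_0→7:
  [0→1]: (0.0+709.1)/2 × 1 = 354.55
  [1→5]: (709.1+391.5)/2 × 4 = 2201.2
  [5→5.5]: (391.5+344.5)/2 × 0.5 = 184.0
  [5.5→7]: (344.5+233.7)/2 × 1.5 = 433.65
  Sum = 3173.4 µg/L·hr
Extrapolated tail: C_last / k_e = 233.7 / 0.261 = 895.402
AUC_0→∞ = 3173.4 + 895.402 = 4068.802 µg/L·hr

AUC = 4069 µg/L·hr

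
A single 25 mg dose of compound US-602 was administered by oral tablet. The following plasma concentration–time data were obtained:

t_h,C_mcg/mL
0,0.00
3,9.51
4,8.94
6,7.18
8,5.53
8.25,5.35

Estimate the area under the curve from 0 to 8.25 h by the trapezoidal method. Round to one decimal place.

AUC = 53.7 mcg/mL·h

Trapezoidal AUC_0→8.25:
  [0→3]: (0.00+9.51)/2 × 3 = 14.265
  [3→4]: (9.51+8.94)/2 × 1 = 9.225
  [4→6]: (8.94+7.18)/2 × 2 = 16.12
  [6→8]: (7.18+5.53)/2 × 2 = 12.71
  [8→8.25]: (5.53+5.35)/2 × 0.25 = 1.36
  Sum = 53.68 mcg/mL·h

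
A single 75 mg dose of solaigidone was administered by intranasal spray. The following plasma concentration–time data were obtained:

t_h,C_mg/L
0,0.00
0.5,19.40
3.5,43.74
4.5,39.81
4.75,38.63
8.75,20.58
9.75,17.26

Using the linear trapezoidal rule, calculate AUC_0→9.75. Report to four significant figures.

AUC = 288.5 mg/L·h

Trapezoidal AUC_0→9.75:
  [0→0.5]: (0.00+19.40)/2 × 0.5 = 4.85
  [0.5→3.5]: (19.40+43.74)/2 × 3 = 94.71
  [3.5→4.5]: (43.74+39.81)/2 × 1 = 41.775
  [4.5→4.75]: (39.81+38.63)/2 × 0.25 = 9.805
  [4.75→8.75]: (38.63+20.58)/2 × 4 = 118.42
  [8.75→9.75]: (20.58+17.26)/2 × 1 = 18.92
  Sum = 288.48 mg/L·h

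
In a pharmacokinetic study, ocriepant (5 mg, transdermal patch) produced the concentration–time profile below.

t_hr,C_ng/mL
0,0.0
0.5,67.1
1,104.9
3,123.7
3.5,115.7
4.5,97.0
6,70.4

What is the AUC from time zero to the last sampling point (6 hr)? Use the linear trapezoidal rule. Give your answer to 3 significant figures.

Trapezoidal AUC_0→6:
  [0→0.5]: (0.0+67.1)/2 × 0.5 = 16.775
  [0.5→1]: (67.1+104.9)/2 × 0.5 = 43.0
  [1→3]: (104.9+123.7)/2 × 2 = 228.6
  [3→3.5]: (123.7+115.7)/2 × 0.5 = 59.85
  [3.5→4.5]: (115.7+97.0)/2 × 1 = 106.35
  [4.5→6]: (97.0+70.4)/2 × 1.5 = 125.55
  Sum = 580.125 ng/mL·hr

AUC = 580 ng/mL·hr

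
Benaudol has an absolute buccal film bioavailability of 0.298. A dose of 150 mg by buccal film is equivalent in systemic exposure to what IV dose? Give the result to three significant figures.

Systemic exposure from an extravascular dose = F × D_ev, so the equivalent IV dose is F × D_ev.
D_iv = F × D_ev = 0.298 × 150 = 44.7 mg

D_iv = 44.7 mg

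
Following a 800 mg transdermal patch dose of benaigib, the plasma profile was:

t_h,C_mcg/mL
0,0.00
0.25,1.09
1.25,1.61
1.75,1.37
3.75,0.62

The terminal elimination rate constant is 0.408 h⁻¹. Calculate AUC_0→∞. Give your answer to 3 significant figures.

Trapezoidal AUC_0→3.75:
  [0→0.25]: (0.00+1.09)/2 × 0.25 = 0.13625
  [0.25→1.25]: (1.09+1.61)/2 × 1 = 1.35
  [1.25→1.75]: (1.61+1.37)/2 × 0.5 = 0.745
  [1.75→3.75]: (1.37+0.62)/2 × 2 = 1.99
  Sum = 4.22125 mcg/mL·h
Extrapolated tail: C_last / k_e = 0.62 / 0.408 = 1.520
AUC_0→∞ = 4.22125 + 1.520 = 5.74125 mcg/mL·h

AUC = 5.74 mcg/mL·h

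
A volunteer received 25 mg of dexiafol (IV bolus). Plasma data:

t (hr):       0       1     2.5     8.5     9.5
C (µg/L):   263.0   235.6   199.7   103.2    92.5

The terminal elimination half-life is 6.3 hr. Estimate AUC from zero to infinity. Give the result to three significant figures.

AUC = 2420 µg/L·hr

Trapezoidal AUC_0→9.5:
  [0→1]: (263.0+235.6)/2 × 1 = 249.3
  [1→2.5]: (235.6+199.7)/2 × 1.5 = 326.475
  [2.5→8.5]: (199.7+103.2)/2 × 6 = 908.7
  [8.5→9.5]: (103.2+92.5)/2 × 1 = 97.85
  Sum = 1582.325 µg/L·hr
k_e = ln2 / t½ = 0.693147 / 6.3 = 0.1100 hr^-1
Extrapolated tail: C_last / k_e = 92.5 / 0.11 = 840.909
AUC_0→∞ = 1582.325 + 840.909 = 2423.234 µg/L·hr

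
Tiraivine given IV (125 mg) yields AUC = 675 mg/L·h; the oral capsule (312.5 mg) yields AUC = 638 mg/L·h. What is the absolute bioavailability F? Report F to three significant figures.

F = 0.378

F = (AUC_ev / D_ev) / (AUC_iv / D_iv)
  = (638/312.5) / (675/125)
  = 2.0416 / 5.4 = 0.3781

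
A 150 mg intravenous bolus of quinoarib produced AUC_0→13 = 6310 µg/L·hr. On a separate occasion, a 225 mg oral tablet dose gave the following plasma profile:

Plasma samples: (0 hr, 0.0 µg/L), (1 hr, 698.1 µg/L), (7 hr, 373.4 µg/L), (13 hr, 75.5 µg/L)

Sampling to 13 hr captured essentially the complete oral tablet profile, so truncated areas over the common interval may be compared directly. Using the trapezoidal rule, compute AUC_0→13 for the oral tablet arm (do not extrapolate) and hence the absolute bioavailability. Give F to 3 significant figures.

F = 0.519

Trapezoidal AUC_0→13 (oral tablet):
  [0→1]: (0.0+698.1)/2 × 1 = 349.05
  [1→7]: (698.1+373.4)/2 × 6 = 3214.5
  [7→13]: (373.4+75.5)/2 × 6 = 1346.7
  Sum = 4910.25 µg/L·hr
F = (AUC_ev/D_ev)/(AUC_iv/D_iv) = (4910.25/225)/(6310/150) = 21.8233/42.0667 = 0.5188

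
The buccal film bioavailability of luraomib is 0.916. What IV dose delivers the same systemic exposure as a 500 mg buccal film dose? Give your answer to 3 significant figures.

D_iv = 458 mg

Systemic exposure from an extravascular dose = F × D_ev, so the equivalent IV dose is F × D_ev.
D_iv = F × D_ev = 0.916 × 500 = 458 mg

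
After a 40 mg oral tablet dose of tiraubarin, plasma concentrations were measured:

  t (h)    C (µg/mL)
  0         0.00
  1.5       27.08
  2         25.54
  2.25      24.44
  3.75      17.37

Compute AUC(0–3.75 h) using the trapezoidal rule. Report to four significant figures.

AUC = 71.07 µg/mL·h

Trapezoidal AUC_0→3.75:
  [0→1.5]: (0.00+27.08)/2 × 1.5 = 20.31
  [1.5→2]: (27.08+25.54)/2 × 0.5 = 13.155
  [2→2.25]: (25.54+24.44)/2 × 0.25 = 6.2475
  [2.25→3.75]: (24.44+17.37)/2 × 1.5 = 31.3575
  Sum = 71.07 µg/mL·h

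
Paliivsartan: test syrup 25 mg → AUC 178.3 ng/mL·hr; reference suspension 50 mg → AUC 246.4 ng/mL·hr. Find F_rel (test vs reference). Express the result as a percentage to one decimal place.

F_rel = 144.7%

F_rel = (AUC_test/D_test) / (AUC_ref/D_ref)
      = (178.3/25) / (246.4/50)
      = 7.132 / 4.928 = 1.4472 = 144.72%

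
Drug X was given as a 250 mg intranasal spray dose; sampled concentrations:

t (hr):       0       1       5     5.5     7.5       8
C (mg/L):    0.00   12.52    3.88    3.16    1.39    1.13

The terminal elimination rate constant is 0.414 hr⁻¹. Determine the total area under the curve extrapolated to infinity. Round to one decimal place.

Trapezoidal AUC_0→8:
  [0→1]: (0.00+12.52)/2 × 1 = 6.26
  [1→5]: (12.52+3.88)/2 × 4 = 32.8
  [5→5.5]: (3.88+3.16)/2 × 0.5 = 1.76
  [5.5→7.5]: (3.16+1.39)/2 × 2 = 4.55
  [7.5→8]: (1.39+1.13)/2 × 0.5 = 0.63
  Sum = 46.0 mg/L·hr
Extrapolated tail: C_last / k_e = 1.13 / 0.414 = 2.729
AUC_0→∞ = 46.0 + 2.729 = 48.729 mg/L·hr

AUC = 48.7 mg/L·hr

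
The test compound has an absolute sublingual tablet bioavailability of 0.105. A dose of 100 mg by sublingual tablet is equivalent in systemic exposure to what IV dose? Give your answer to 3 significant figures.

D_iv = 10.5 mg

Systemic exposure from an extravascular dose = F × D_ev, so the equivalent IV dose is F × D_ev.
D_iv = F × D_ev = 0.105 × 100 = 10.5 mg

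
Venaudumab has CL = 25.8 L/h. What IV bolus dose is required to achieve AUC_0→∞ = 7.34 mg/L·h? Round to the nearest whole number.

Dose = 189 mg

Dose_iv = CL × AUC_0→∞
     = 25.8 × 7.34 = 189.372 mg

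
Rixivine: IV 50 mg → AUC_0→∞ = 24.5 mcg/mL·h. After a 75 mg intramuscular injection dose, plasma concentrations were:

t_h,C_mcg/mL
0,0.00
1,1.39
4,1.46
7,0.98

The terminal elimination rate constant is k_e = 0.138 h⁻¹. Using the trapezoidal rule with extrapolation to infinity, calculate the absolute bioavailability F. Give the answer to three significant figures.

F = 0.428

Trapezoidal AUC_0→7 (intramuscular injection):
  [0→1]: (0.00+1.39)/2 × 1 = 0.695
  [1→4]: (1.39+1.46)/2 × 3 = 4.275
  [4→7]: (1.46+0.98)/2 × 3 = 3.66
  Sum = 8.63 mcg/mL·h
Tail: C_last/k_e = 0.98/0.138 = 7.101
AUC_0→∞ (intramuscular injection) = 8.63 + 7.101 = 15.731 mcg/mL·h
F = (AUC_ev/D_ev)/(AUC_iv/D_iv) = (15.731/75)/(24.5/50) = 0.209747/0.49 = 0.4281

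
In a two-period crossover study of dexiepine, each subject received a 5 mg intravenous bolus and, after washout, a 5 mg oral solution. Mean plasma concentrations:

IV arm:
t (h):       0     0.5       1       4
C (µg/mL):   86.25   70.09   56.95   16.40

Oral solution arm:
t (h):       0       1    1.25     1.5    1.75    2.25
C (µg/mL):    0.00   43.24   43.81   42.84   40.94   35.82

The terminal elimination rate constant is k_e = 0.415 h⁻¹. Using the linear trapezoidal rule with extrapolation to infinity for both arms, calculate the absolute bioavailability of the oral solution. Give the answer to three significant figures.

F = 0.723

Trapezoidal AUC_0→4 (IV):
  [0→0.5]: (86.25+70.09)/2 × 0.5 = 39.085
  [0.5→1]: (70.09+56.95)/2 × 0.5 = 31.76
  [1→4]: (56.95+16.40)/2 × 3 = 110.025
  Sum = 180.87 µg/mL·h
IV tail: 16.40/0.415 = 39.518; AUC_iv,0→∞ = 180.87 + 39.518 = 220.388 µg/mL·h
Trapezoidal AUC_0→2.25 (oral solution):
  [0→1]: (0.00+43.24)/2 × 1 = 21.62
  [1→1.25]: (43.24+43.81)/2 × 0.25 = 10.88125
  [1.25→1.5]: (43.81+42.84)/2 × 0.25 = 10.83125
  [1.5→1.75]: (42.84+40.94)/2 × 0.25 = 10.4725
  [1.75→2.25]: (40.94+35.82)/2 × 0.5 = 19.19
  Sum = 72.995 µg/mL·h
oral solution tail: 35.82/0.415 = 86.313; AUC_ev,0→∞ = 72.995 + 86.313 = 159.308 µg/mL·h
F = (AUC_ev/D_ev)/(AUC_iv/D_iv) = (159.308/5)/(220.388/5) = 31.8616/44.0776 = 0.7229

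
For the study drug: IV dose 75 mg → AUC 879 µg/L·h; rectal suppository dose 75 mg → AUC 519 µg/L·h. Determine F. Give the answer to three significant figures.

F = (AUC_ev / D_ev) / (AUC_iv / D_iv)
  = (519/75) / (879/75)
  = 6.92 / 11.72 = 0.5904

F = 0.590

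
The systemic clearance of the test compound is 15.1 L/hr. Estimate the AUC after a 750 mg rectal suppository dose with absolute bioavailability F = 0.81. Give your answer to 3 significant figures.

AUC_0→∞ = F × Dose / CL
        = 0.81 × 750 / 15.1 = 40.2318 mg/L·hr

AUC = 40.2 mg/L·hr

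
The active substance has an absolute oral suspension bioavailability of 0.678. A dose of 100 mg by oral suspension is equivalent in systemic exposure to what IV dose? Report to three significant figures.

D_iv = 67.8 mg

Systemic exposure from an extravascular dose = F × D_ev, so the equivalent IV dose is F × D_ev.
D_iv = F × D_ev = 0.678 × 100 = 67.8 mg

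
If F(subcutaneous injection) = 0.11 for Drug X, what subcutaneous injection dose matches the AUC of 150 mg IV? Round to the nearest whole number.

For equal systemic exposure: F × D_ev = D_iv
D_ev = D_iv / F = 150 / 0.11 = 1363.64 mg

D_subcutaneous = 1364 mg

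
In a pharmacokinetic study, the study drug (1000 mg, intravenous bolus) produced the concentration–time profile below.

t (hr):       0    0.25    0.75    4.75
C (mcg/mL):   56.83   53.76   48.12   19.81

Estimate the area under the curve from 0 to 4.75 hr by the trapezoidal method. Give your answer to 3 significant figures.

Trapezoidal AUC_0→4.75:
  [0→0.25]: (56.83+53.76)/2 × 0.25 = 13.82375
  [0.25→0.75]: (53.76+48.12)/2 × 0.5 = 25.47
  [0.75→4.75]: (48.12+19.81)/2 × 4 = 135.86
  Sum = 175.15375 mcg/mL·hr

AUC = 175 mcg/mL·hr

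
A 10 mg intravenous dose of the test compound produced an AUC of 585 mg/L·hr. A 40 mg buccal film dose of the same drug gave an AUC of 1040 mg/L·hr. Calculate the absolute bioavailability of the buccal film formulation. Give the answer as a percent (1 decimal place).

F = 44.4%

F = (AUC_ev / D_ev) / (AUC_iv / D_iv)
  = (1040/40) / (585/10)
  = 26 / 58.5 = 0.4444
  = 44.44%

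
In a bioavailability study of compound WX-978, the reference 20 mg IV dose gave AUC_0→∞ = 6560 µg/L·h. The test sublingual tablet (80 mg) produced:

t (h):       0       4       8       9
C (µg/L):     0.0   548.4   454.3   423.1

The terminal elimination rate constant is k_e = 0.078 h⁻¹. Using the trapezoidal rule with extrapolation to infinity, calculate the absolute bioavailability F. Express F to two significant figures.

F = 0.34

Trapezoidal AUC_0→9 (sublingual tablet):
  [0→4]: (0.0+548.4)/2 × 4 = 1096.8
  [4→8]: (548.4+454.3)/2 × 4 = 2005.4
  [8→9]: (454.3+423.1)/2 × 1 = 438.7
  Sum = 3540.9 µg/L·h
Tail: C_last/k_e = 423.1/0.078 = 5424.359
AUC_0→∞ (sublingual tablet) = 3540.9 + 5424.359 = 8965.259 µg/L·h
F = (AUC_ev/D_ev)/(AUC_iv/D_iv) = (8965.259/80)/(6560/20) = 112.066/328 = 0.3417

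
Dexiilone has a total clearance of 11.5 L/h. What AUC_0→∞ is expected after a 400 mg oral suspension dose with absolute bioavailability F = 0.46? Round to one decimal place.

AUC = 16.0 mg/L·h

AUC_0→∞ = F × Dose / CL
        = 0.46 × 400 / 11.5 = 16 mg/L·h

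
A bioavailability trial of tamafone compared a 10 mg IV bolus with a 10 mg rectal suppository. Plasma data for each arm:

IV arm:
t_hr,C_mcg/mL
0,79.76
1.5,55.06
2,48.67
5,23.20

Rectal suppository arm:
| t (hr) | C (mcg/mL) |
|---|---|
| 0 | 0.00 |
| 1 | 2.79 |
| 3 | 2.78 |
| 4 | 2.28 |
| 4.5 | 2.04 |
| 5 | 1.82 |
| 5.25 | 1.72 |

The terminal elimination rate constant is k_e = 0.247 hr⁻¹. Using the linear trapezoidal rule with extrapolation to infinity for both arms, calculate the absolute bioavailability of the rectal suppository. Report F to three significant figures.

Trapezoidal AUC_0→5 (IV):
  [0→1.5]: (79.76+55.06)/2 × 1.5 = 101.115
  [1.5→2]: (55.06+48.67)/2 × 0.5 = 25.9325
  [2→5]: (48.67+23.20)/2 × 3 = 107.805
  Sum = 234.8525 mcg/mL·hr
IV tail: 23.20/0.247 = 93.927; AUC_iv,0→∞ = 234.8525 + 93.927 = 328.7795 mcg/mL·hr
Trapezoidal AUC_0→5.25 (rectal suppository):
  [0→1]: (0.00+2.79)/2 × 1 = 1.395
  [1→3]: (2.79+2.78)/2 × 2 = 5.57
  [3→4]: (2.78+2.28)/2 × 1 = 2.53
  [4→4.5]: (2.28+2.04)/2 × 0.5 = 1.08
  [4.5→5]: (2.04+1.82)/2 × 0.5 = 0.965
  [5→5.25]: (1.82+1.72)/2 × 0.25 = 0.4425
  Sum = 11.9825 mcg/mL·hr
rectal suppository tail: 1.72/0.247 = 6.964; AUC_ev,0→∞ = 11.9825 + 6.964 = 18.9465 mcg/mL·hr
F = (AUC_ev/D_ev)/(AUC_iv/D_iv) = (18.9465/10)/(328.7795/10) = 1.89465/32.87795 = 0.0576

F = 0.0576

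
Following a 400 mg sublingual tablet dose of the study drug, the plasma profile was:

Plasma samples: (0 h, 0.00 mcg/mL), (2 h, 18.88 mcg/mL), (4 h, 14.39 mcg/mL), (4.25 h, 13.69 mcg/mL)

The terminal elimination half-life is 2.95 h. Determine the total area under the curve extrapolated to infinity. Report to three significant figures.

AUC = 114 mcg/mL·h

Trapezoidal AUC_0→4.25:
  [0→2]: (0.00+18.88)/2 × 2 = 18.88
  [2→4]: (18.88+14.39)/2 × 2 = 33.27
  [4→4.25]: (14.39+13.69)/2 × 0.25 = 3.51
  Sum = 55.66 mcg/mL·h
k_e = ln2 / t½ = 0.693147 / 2.95 = 0.2350 h^-1
Extrapolated tail: C_last / k_e = 13.69 / 0.235 = 58.255
AUC_0→∞ = 55.66 + 58.255 = 113.915 mcg/mL·h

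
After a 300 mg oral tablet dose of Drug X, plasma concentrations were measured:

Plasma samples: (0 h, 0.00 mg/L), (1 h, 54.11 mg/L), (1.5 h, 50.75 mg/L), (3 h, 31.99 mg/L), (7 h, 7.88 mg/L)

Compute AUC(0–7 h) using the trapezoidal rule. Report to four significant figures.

Trapezoidal AUC_0→7:
  [0→1]: (0.00+54.11)/2 × 1 = 27.055
  [1→1.5]: (54.11+50.75)/2 × 0.5 = 26.215
  [1.5→3]: (50.75+31.99)/2 × 1.5 = 62.055
  [3→7]: (31.99+7.88)/2 × 4 = 79.74
  Sum = 195.065 mg/L·h

AUC = 195.1 mg/L·h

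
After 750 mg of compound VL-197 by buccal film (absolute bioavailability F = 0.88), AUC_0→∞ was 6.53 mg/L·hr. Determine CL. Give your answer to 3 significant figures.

CL = 101 L/hr

CL = F × Dose / AUC_0→∞
   = 0.88 × 750 / 6.53 = 101.072 L/hr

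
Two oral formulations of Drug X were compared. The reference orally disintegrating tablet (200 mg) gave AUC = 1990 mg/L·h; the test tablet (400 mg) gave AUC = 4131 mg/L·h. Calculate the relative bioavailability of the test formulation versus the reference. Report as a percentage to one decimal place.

F_rel = (AUC_test/D_test) / (AUC_ref/D_ref)
      = (4131/400) / (1990/200)
      = 10.3275 / 9.95 = 1.0379 = 103.79%

F_rel = 103.8%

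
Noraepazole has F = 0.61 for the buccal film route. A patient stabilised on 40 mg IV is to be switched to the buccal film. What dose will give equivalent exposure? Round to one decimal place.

D_buccal = 65.6 mg

For equal systemic exposure: F × D_ev = D_iv
D_ev = D_iv / F = 40 / 0.61 = 65.5738 mg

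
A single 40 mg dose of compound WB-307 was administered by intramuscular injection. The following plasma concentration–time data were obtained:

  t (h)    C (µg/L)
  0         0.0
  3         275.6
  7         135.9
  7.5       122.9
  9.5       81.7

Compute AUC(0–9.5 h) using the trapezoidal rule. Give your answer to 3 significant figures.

AUC = 1510 µg/L·h

Trapezoidal AUC_0→9.5:
  [0→3]: (0.0+275.6)/2 × 3 = 413.4
  [3→7]: (275.6+135.9)/2 × 4 = 823.0
  [7→7.5]: (135.9+122.9)/2 × 0.5 = 64.7
  [7.5→9.5]: (122.9+81.7)/2 × 2 = 204.6
  Sum = 1505.7 µg/L·h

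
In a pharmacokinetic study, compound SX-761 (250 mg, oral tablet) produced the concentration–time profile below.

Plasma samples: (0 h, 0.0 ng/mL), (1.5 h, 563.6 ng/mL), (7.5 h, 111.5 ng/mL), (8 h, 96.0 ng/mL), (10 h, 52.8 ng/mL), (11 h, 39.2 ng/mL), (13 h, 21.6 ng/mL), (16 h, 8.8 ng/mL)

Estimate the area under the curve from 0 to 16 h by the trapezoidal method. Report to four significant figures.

Trapezoidal AUC_0→16:
  [0→1.5]: (0.0+563.6)/2 × 1.5 = 422.7
  [1.5→7.5]: (563.6+111.5)/2 × 6 = 2025.3
  [7.5→8]: (111.5+96.0)/2 × 0.5 = 51.875
  [8→10]: (96.0+52.8)/2 × 2 = 148.8
  [10→11]: (52.8+39.2)/2 × 1 = 46.0
  [11→13]: (39.2+21.6)/2 × 2 = 60.8
  [13→16]: (21.6+8.8)/2 × 3 = 45.6
  Sum = 2801.075 ng/mL·h

AUC = 2801 ng/mL·h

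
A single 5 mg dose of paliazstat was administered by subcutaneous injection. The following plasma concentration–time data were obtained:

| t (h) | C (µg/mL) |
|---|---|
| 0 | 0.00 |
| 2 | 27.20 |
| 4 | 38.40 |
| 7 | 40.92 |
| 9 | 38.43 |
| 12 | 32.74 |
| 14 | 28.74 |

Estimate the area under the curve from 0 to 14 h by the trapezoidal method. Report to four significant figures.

AUC = 459.4 µg/mL·h

Trapezoidal AUC_0→14:
  [0→2]: (0.00+27.20)/2 × 2 = 27.2
  [2→4]: (27.20+38.40)/2 × 2 = 65.6
  [4→7]: (38.40+40.92)/2 × 3 = 118.98
  [7→9]: (40.92+38.43)/2 × 2 = 79.35
  [9→12]: (38.43+32.74)/2 × 3 = 106.755
  [12→14]: (32.74+28.74)/2 × 2 = 61.48
  Sum = 459.365 µg/mL·h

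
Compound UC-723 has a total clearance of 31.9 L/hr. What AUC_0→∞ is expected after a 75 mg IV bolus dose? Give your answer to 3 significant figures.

AUC_0→∞ = Dose_iv / CL
        = 75 / 31.9 = 2.3511 mg/L·hr

AUC = 2.35 mg/L·hr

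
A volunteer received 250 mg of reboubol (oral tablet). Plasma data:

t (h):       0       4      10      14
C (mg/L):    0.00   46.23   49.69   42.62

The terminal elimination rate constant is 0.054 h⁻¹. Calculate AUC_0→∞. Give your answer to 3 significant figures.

Trapezoidal AUC_0→14:
  [0→4]: (0.00+46.23)/2 × 4 = 92.46
  [4→10]: (46.23+49.69)/2 × 6 = 287.76
  [10→14]: (49.69+42.62)/2 × 4 = 184.62
  Sum = 564.84 mg/L·h
Extrapolated tail: C_last / k_e = 42.62 / 0.054 = 789.259
AUC_0→∞ = 564.84 + 789.259 = 1354.099 mg/L·h

AUC = 1350 mg/L·h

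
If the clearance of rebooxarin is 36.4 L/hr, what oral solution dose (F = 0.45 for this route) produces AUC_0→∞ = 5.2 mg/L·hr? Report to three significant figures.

Dose = 421 mg

Dose = CL × AUC_0→∞ / F
     = 36.4 × 5.2 / 0.45 = 420.622 mg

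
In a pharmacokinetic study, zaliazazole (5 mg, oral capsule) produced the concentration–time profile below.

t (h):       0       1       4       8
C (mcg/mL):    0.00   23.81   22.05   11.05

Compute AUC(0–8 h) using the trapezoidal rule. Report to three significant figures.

AUC = 147 mcg/mL·h

Trapezoidal AUC_0→8:
  [0→1]: (0.00+23.81)/2 × 1 = 11.905
  [1→4]: (23.81+22.05)/2 × 3 = 68.79
  [4→8]: (22.05+11.05)/2 × 4 = 66.2
  Sum = 146.895 mcg/mL·h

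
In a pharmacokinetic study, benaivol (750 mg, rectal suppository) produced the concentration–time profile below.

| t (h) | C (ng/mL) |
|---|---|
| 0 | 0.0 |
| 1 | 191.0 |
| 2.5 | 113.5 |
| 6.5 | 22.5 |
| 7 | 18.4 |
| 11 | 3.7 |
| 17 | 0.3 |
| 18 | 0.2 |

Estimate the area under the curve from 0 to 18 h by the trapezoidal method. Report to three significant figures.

AUC = 663 ng/mL·h

Trapezoidal AUC_0→18:
  [0→1]: (0.0+191.0)/2 × 1 = 95.5
  [1→2.5]: (191.0+113.5)/2 × 1.5 = 228.375
  [2.5→6.5]: (113.5+22.5)/2 × 4 = 272.0
  [6.5→7]: (22.5+18.4)/2 × 0.5 = 10.225
  [7→11]: (18.4+3.7)/2 × 4 = 44.2
  [11→17]: (3.7+0.3)/2 × 6 = 12.0
  [17→18]: (0.3+0.2)/2 × 1 = 0.25
  Sum = 662.55 ng/mL·h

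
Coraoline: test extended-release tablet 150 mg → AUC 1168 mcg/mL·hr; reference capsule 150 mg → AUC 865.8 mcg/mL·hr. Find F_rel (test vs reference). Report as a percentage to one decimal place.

F_rel = (AUC_test/D_test) / (AUC_ref/D_ref)
      = (1168/150) / (865.8/150)
      = 7.78667 / 5.772 = 1.3490 = 134.90%

F_rel = 134.9%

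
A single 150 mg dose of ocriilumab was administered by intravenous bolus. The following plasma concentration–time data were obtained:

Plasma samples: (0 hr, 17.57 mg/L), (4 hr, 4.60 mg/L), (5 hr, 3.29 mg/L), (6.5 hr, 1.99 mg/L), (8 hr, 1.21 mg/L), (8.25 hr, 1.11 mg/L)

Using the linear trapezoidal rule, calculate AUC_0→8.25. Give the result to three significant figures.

Trapezoidal AUC_0→8.25:
  [0→4]: (17.57+4.60)/2 × 4 = 44.34
  [4→5]: (4.60+3.29)/2 × 1 = 3.945
  [5→6.5]: (3.29+1.99)/2 × 1.5 = 3.96
  [6.5→8]: (1.99+1.21)/2 × 1.5 = 2.4
  [8→8.25]: (1.21+1.11)/2 × 0.25 = 0.29
  Sum = 54.935 mg/L·hr

AUC = 54.9 mg/L·hr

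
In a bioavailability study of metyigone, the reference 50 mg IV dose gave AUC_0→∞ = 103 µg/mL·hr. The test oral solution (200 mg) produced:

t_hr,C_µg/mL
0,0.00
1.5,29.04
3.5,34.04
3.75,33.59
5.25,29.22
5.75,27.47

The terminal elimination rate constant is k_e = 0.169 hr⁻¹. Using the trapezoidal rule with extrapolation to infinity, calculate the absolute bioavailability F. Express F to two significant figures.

F = 0.77

Trapezoidal AUC_0→5.75 (oral solution):
  [0→1.5]: (0.00+29.04)/2 × 1.5 = 21.78
  [1.5→3.5]: (29.04+34.04)/2 × 2 = 63.08
  [3.5→3.75]: (34.04+33.59)/2 × 0.25 = 8.45375
  [3.75→5.25]: (33.59+29.22)/2 × 1.5 = 47.1075
  [5.25→5.75]: (29.22+27.47)/2 × 0.5 = 14.1725
  Sum = 154.59375 µg/mL·hr
Tail: C_last/k_e = 27.47/0.169 = 162.544
AUC_0→∞ (oral solution) = 154.59375 + 162.544 = 317.13775 µg/mL·hr
F = (AUC_ev/D_ev)/(AUC_iv/D_iv) = (317.13775/200)/(103/50) = 1.58569/2.06 = 0.7698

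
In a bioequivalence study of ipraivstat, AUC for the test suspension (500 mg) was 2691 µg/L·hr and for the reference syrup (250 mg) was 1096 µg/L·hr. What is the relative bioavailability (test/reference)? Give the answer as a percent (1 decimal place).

F_rel = 122.8%

F_rel = (AUC_test/D_test) / (AUC_ref/D_ref)
      = (2691/500) / (1096/250)
      = 5.382 / 4.384 = 1.2276 = 122.76%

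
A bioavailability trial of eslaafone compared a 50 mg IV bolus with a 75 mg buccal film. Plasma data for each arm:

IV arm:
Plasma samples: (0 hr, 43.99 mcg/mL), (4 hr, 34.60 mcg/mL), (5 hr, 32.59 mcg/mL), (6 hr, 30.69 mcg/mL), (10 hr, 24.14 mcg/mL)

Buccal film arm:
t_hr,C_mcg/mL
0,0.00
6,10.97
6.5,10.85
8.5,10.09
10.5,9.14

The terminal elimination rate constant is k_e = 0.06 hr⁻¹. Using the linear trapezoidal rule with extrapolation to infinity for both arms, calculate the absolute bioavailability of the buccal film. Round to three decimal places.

Trapezoidal AUC_0→10 (IV):
  [0→4]: (43.99+34.60)/2 × 4 = 157.18
  [4→5]: (34.60+32.59)/2 × 1 = 33.595
  [5→6]: (32.59+30.69)/2 × 1 = 31.64
  [6→10]: (30.69+24.14)/2 × 4 = 109.66
  Sum = 332.075 mcg/mL·hr
IV tail: 24.14/0.06 = 402.333; AUC_iv,0→∞ = 332.075 + 402.333 = 734.408 mcg/mL·hr
Trapezoidal AUC_0→10.5 (buccal film):
  [0→6]: (0.00+10.97)/2 × 6 = 32.91
  [6→6.5]: (10.97+10.85)/2 × 0.5 = 5.455
  [6.5→8.5]: (10.85+10.09)/2 × 2 = 20.94
  [8.5→10.5]: (10.09+9.14)/2 × 2 = 19.23
  Sum = 78.535 mcg/mL·hr
buccal film tail: 9.14/0.06 = 152.333; AUC_ev,0→∞ = 78.535 + 152.333 = 230.868 mcg/mL·hr
F = (AUC_ev/D_ev)/(AUC_iv/D_iv) = (230.868/75)/(734.408/50) = 3.07824/14.68816 = 0.2096

F = 0.210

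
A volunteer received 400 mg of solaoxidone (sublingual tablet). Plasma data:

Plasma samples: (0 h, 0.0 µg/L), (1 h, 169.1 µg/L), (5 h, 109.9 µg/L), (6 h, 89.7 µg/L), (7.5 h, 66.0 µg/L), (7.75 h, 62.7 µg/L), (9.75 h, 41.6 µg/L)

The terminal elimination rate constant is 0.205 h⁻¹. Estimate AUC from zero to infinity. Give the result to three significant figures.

AUC = 1180 µg/L·h

Trapezoidal AUC_0→9.75:
  [0→1]: (0.0+169.1)/2 × 1 = 84.55
  [1→5]: (169.1+109.9)/2 × 4 = 558.0
  [5→6]: (109.9+89.7)/2 × 1 = 99.8
  [6→7.5]: (89.7+66.0)/2 × 1.5 = 116.775
  [7.5→7.75]: (66.0+62.7)/2 × 0.25 = 16.0875
  [7.75→9.75]: (62.7+41.6)/2 × 2 = 104.3
  Sum = 979.5125 µg/L·h
Extrapolated tail: C_last / k_e = 41.6 / 0.205 = 202.927
AUC_0→∞ = 979.5125 + 202.927 = 1182.4395 µg/L·h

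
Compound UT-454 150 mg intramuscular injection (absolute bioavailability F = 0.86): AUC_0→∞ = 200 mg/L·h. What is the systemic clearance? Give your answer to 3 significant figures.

CL = F × Dose / AUC_0→∞
   = 0.86 × 150 / 200 = 0.645 L/h

CL = 0.645 L/h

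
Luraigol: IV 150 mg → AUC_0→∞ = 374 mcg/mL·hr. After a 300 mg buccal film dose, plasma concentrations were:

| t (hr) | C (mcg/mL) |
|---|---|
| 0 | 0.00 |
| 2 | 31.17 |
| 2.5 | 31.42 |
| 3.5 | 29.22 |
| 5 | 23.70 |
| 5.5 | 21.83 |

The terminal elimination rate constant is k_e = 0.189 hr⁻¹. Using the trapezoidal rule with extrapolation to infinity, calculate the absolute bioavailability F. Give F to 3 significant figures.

Trapezoidal AUC_0→5.5 (buccal film):
  [0→2]: (0.00+31.17)/2 × 2 = 31.17
  [2→2.5]: (31.17+31.42)/2 × 0.5 = 15.6475
  [2.5→3.5]: (31.42+29.22)/2 × 1 = 30.32
  [3.5→5]: (29.22+23.70)/2 × 1.5 = 39.69
  [5→5.5]: (23.70+21.83)/2 × 0.5 = 11.3825
  Sum = 128.21 mcg/mL·hr
Tail: C_last/k_e = 21.83/0.189 = 115.503
AUC_0→∞ (buccal film) = 128.21 + 115.503 = 243.713 mcg/mL·hr
F = (AUC_ev/D_ev)/(AUC_iv/D_iv) = (243.713/300)/(374/150) = 0.812377/2.49333 = 0.3258

F = 0.326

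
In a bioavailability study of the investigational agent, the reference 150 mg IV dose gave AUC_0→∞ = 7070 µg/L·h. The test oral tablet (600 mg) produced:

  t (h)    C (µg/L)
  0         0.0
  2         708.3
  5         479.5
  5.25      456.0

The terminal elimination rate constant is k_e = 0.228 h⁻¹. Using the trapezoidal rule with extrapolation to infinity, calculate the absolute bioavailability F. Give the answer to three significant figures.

Trapezoidal AUC_0→5.25 (oral tablet):
  [0→2]: (0.0+708.3)/2 × 2 = 708.3
  [2→5]: (708.3+479.5)/2 × 3 = 1781.7
  [5→5.25]: (479.5+456.0)/2 × 0.25 = 116.9375
  Sum = 2606.9375 µg/L·h
Tail: C_last/k_e = 456.0/0.228 = 2000.000
AUC_0→∞ (oral tablet) = 2606.9375 + 2000.000 = 4606.9375 µg/L·h
F = (AUC_ev/D_ev)/(AUC_iv/D_iv) = (4606.9375/600)/(7070/150) = 7.67823/47.1333 = 0.1629

F = 0.163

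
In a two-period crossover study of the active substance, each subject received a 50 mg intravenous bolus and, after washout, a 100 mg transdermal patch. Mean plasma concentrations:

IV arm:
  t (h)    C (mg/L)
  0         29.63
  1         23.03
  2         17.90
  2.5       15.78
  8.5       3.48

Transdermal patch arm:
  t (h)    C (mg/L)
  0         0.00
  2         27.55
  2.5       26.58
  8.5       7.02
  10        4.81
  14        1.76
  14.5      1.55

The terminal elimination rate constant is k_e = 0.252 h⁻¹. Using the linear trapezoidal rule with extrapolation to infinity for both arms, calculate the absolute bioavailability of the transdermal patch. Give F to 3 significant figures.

F = 0.674

Trapezoidal AUC_0→8.5 (IV):
  [0→1]: (29.63+23.03)/2 × 1 = 26.33
  [1→2]: (23.03+17.90)/2 × 1 = 20.465
  [2→2.5]: (17.90+15.78)/2 × 0.5 = 8.42
  [2.5→8.5]: (15.78+3.48)/2 × 6 = 57.78
  Sum = 112.995 mg/L·h
IV tail: 3.48/0.252 = 13.810; AUC_iv,0→∞ = 112.995 + 13.810 = 126.805 mg/L·h
Trapezoidal AUC_0→14.5 (transdermal patch):
  [0→2]: (0.00+27.55)/2 × 2 = 27.55
  [2→2.5]: (27.55+26.58)/2 × 0.5 = 13.5325
  [2.5→8.5]: (26.58+7.02)/2 × 6 = 100.8
  [8.5→10]: (7.02+4.81)/2 × 1.5 = 8.8725
  [10→14]: (4.81+1.76)/2 × 4 = 13.14
  [14→14.5]: (1.76+1.55)/2 × 0.5 = 0.8275
  Sum = 164.7225 mg/L·h
transdermal patch tail: 1.55/0.252 = 6.151; AUC_ev,0→∞ = 164.7225 + 6.151 = 170.8735 mg/L·h
F = (AUC_ev/D_ev)/(AUC_iv/D_iv) = (170.8735/100)/(126.805/50) = 1.708735/2.5361 = 0.6738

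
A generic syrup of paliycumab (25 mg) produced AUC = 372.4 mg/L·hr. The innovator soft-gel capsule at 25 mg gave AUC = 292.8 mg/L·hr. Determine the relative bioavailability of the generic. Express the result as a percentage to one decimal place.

F_rel = (AUC_test/D_test) / (AUC_ref/D_ref)
      = (372.4/25) / (292.8/25)
      = 14.896 / 11.712 = 1.2719 = 127.19%

F_rel = 127.2%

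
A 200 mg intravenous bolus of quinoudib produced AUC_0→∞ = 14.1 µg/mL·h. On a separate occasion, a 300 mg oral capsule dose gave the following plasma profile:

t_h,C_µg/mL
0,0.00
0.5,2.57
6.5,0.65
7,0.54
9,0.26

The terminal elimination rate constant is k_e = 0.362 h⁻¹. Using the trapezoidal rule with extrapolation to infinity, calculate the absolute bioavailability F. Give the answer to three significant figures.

F = 0.573

Trapezoidal AUC_0→9 (oral capsule):
  [0→0.5]: (0.00+2.57)/2 × 0.5 = 0.6425
  [0.5→6.5]: (2.57+0.65)/2 × 6 = 9.66
  [6.5→7]: (0.65+0.54)/2 × 0.5 = 0.2975
  [7→9]: (0.54+0.26)/2 × 2 = 0.8
  Sum = 11.4 µg/mL·h
Tail: C_last/k_e = 0.26/0.362 = 0.718
AUC_0→∞ (oral capsule) = 11.4 + 0.718 = 12.118 µg/mL·h
F = (AUC_ev/D_ev)/(AUC_iv/D_iv) = (12.118/300)/(14.1/200) = 0.0403933/0.0705 = 0.5730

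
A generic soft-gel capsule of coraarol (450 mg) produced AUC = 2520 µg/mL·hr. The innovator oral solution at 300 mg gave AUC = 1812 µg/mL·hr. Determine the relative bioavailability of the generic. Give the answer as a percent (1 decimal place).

F_rel = (AUC_test/D_test) / (AUC_ref/D_ref)
      = (2520/450) / (1812/300)
      = 5.6 / 6.04 = 0.9272 = 92.72%

F_rel = 92.7%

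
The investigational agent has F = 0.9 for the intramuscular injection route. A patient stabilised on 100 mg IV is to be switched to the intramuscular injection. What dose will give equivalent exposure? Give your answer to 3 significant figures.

D_intramuscular = 111 mg

For equal systemic exposure: F × D_ev = D_iv
D_ev = D_iv / F = 100 / 0.9 = 111.111 mg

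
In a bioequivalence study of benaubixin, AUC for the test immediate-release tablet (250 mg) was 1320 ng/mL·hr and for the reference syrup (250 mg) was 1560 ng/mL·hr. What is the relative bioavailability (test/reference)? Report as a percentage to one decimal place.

F_rel = 84.6%

F_rel = (AUC_test/D_test) / (AUC_ref/D_ref)
      = (1320/250) / (1560/250)
      = 5.28 / 6.24 = 0.8462 = 84.62%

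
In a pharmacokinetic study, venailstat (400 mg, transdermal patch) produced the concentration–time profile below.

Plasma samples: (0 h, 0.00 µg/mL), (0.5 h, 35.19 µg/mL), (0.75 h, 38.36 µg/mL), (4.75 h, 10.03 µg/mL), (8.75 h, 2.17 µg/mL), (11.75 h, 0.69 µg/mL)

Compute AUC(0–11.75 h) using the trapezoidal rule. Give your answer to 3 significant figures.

Trapezoidal AUC_0→11.75:
  [0→0.5]: (0.00+35.19)/2 × 0.5 = 8.7975
  [0.5→0.75]: (35.19+38.36)/2 × 0.25 = 9.19375
  [0.75→4.75]: (38.36+10.03)/2 × 4 = 96.78
  [4.75→8.75]: (10.03+2.17)/2 × 4 = 24.4
  [8.75→11.75]: (2.17+0.69)/2 × 3 = 4.29
  Sum = 143.46125 µg/mL·h

AUC = 143 µg/mL·h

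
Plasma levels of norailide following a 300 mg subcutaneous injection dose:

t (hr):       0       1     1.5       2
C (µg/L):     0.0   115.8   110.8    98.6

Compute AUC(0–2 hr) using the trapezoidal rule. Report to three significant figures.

Trapezoidal AUC_0→2:
  [0→1]: (0.0+115.8)/2 × 1 = 57.9
  [1→1.5]: (115.8+110.8)/2 × 0.5 = 56.65
  [1.5→2]: (110.8+98.6)/2 × 0.5 = 52.35
  Sum = 166.9 µg/L·hr

AUC = 167 µg/L·hr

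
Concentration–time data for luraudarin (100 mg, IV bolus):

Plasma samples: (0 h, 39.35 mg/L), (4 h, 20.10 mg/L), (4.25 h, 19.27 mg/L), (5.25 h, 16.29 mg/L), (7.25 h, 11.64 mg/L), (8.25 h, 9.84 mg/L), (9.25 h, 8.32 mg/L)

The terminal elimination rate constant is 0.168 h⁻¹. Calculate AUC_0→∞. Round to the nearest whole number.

Trapezoidal AUC_0→9.25:
  [0→4]: (39.35+20.10)/2 × 4 = 118.9
  [4→4.25]: (20.10+19.27)/2 × 0.25 = 4.92125
  [4.25→5.25]: (19.27+16.29)/2 × 1 = 17.78
  [5.25→7.25]: (16.29+11.64)/2 × 2 = 27.93
  [7.25→8.25]: (11.64+9.84)/2 × 1 = 10.74
  [8.25→9.25]: (9.84+8.32)/2 × 1 = 9.08
  Sum = 189.35125 mg/L·h
Extrapolated tail: C_last / k_e = 8.32 / 0.168 = 49.524
AUC_0→∞ = 189.35125 + 49.524 = 238.87525 mg/L·h

AUC = 239 mg/L·h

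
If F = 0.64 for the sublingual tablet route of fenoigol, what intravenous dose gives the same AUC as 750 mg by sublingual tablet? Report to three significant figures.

D_iv = 480 mg

Systemic exposure from an extravascular dose = F × D_ev, so the equivalent IV dose is F × D_ev.
D_iv = F × D_ev = 0.64 × 750 = 480 mg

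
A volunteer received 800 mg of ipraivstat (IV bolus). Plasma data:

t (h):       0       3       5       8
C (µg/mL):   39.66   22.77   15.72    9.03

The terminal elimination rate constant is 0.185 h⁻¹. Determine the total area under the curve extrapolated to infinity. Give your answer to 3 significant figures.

Trapezoidal AUC_0→8:
  [0→3]: (39.66+22.77)/2 × 3 = 93.645
  [3→5]: (22.77+15.72)/2 × 2 = 38.49
  [5→8]: (15.72+9.03)/2 × 3 = 37.125
  Sum = 169.26 µg/mL·h
Extrapolated tail: C_last / k_e = 9.03 / 0.185 = 48.811
AUC_0→∞ = 169.26 + 48.811 = 218.071 µg/mL·h

AUC = 218 µg/mL·h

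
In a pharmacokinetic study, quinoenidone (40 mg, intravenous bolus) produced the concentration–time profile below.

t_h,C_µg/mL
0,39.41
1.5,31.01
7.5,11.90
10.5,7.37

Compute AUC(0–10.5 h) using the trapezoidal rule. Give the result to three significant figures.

AUC = 210 µg/mL·h

Trapezoidal AUC_0→10.5:
  [0→1.5]: (39.41+31.01)/2 × 1.5 = 52.815
  [1.5→7.5]: (31.01+11.90)/2 × 6 = 128.73
  [7.5→10.5]: (11.90+7.37)/2 × 3 = 28.905
  Sum = 210.45 µg/mL·h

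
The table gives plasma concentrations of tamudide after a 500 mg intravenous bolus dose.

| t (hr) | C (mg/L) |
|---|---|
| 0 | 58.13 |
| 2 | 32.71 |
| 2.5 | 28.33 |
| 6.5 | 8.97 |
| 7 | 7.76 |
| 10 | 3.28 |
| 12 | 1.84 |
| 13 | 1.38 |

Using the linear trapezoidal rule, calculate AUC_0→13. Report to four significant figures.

AUC = 208.2 mg/L·hr

Trapezoidal AUC_0→13:
  [0→2]: (58.13+32.71)/2 × 2 = 90.84
  [2→2.5]: (32.71+28.33)/2 × 0.5 = 15.26
  [2.5→6.5]: (28.33+8.97)/2 × 4 = 74.6
  [6.5→7]: (8.97+7.76)/2 × 0.5 = 4.1825
  [7→10]: (7.76+3.28)/2 × 3 = 16.56
  [10→12]: (3.28+1.84)/2 × 2 = 5.12
  [12→13]: (1.84+1.38)/2 × 1 = 1.61
  Sum = 208.1725 mg/L·hr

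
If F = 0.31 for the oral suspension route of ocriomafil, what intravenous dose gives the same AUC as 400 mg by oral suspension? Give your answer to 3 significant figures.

D_iv = 124 mg

Systemic exposure from an extravascular dose = F × D_ev, so the equivalent IV dose is F × D_ev.
D_iv = F × D_ev = 0.31 × 400 = 124 mg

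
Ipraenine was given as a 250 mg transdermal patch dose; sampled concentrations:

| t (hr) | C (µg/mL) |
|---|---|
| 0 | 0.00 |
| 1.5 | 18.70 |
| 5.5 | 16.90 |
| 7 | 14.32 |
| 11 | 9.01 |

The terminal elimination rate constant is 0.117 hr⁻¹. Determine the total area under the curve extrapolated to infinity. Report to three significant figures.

Trapezoidal AUC_0→11:
  [0→1.5]: (0.00+18.70)/2 × 1.5 = 14.025
  [1.5→5.5]: (18.70+16.90)/2 × 4 = 71.2
  [5.5→7]: (16.90+14.32)/2 × 1.5 = 23.415
  [7→11]: (14.32+9.01)/2 × 4 = 46.66
  Sum = 155.3 µg/mL·hr
Extrapolated tail: C_last / k_e = 9.01 / 0.117 = 77.009
AUC_0→∞ = 155.3 + 77.009 = 232.309 µg/mL·hr

AUC = 232 µg/mL·hr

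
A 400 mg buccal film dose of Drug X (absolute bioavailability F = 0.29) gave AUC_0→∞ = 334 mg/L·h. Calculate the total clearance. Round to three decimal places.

CL = 0.347 L/h

CL = F × Dose / AUC_0→∞
   = 0.29 × 400 / 334 = 0.347305 L/h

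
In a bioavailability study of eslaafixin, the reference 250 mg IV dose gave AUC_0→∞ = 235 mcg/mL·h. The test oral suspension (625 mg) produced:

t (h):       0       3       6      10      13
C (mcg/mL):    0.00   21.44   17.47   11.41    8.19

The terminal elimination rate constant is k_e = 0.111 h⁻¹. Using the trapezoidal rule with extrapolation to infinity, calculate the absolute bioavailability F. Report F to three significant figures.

F = 0.428

Trapezoidal AUC_0→13 (oral suspension):
  [0→3]: (0.00+21.44)/2 × 3 = 32.16
  [3→6]: (21.44+17.47)/2 × 3 = 58.365
  [6→10]: (17.47+11.41)/2 × 4 = 57.76
  [10→13]: (11.41+8.19)/2 × 3 = 29.4
  Sum = 177.685 mcg/mL·h
Tail: C_last/k_e = 8.19/0.111 = 73.784
AUC_0→∞ (oral suspension) = 177.685 + 73.784 = 251.469 mcg/mL·h
F = (AUC_ev/D_ev)/(AUC_iv/D_iv) = (251.469/625)/(235/250) = 0.4023504/0.94 = 0.4280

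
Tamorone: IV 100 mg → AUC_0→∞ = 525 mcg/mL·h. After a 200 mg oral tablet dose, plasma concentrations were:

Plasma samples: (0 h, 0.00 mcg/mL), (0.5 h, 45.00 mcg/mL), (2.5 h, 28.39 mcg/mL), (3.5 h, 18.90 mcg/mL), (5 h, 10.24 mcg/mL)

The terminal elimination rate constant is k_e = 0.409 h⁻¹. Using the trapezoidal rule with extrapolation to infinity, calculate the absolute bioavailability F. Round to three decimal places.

F = 0.148

Trapezoidal AUC_0→5 (oral tablet):
  [0→0.5]: (0.00+45.00)/2 × 0.5 = 11.25
  [0.5→2.5]: (45.00+28.39)/2 × 2 = 73.39
  [2.5→3.5]: (28.39+18.90)/2 × 1 = 23.645
  [3.5→5]: (18.90+10.24)/2 × 1.5 = 21.855
  Sum = 130.14 mcg/mL·h
Tail: C_last/k_e = 10.24/0.409 = 25.037
AUC_0→∞ (oral tablet) = 130.14 + 25.037 = 155.177 mcg/mL·h
F = (AUC_ev/D_ev)/(AUC_iv/D_iv) = (155.177/200)/(525/100) = 0.775885/5.25 = 0.1478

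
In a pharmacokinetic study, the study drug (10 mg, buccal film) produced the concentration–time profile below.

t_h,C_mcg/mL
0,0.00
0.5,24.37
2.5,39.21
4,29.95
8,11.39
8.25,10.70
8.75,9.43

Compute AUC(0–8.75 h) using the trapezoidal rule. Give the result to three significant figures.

Trapezoidal AUC_0→8.75:
  [0→0.5]: (0.00+24.37)/2 × 0.5 = 6.0925
  [0.5→2.5]: (24.37+39.21)/2 × 2 = 63.58
  [2.5→4]: (39.21+29.95)/2 × 1.5 = 51.87
  [4→8]: (29.95+11.39)/2 × 4 = 82.68
  [8→8.25]: (11.39+10.70)/2 × 0.25 = 2.76125
  [8.25→8.75]: (10.70+9.43)/2 × 0.5 = 5.0325
  Sum = 212.01625 mcg/mL·h

AUC = 212 mcg/mL·h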